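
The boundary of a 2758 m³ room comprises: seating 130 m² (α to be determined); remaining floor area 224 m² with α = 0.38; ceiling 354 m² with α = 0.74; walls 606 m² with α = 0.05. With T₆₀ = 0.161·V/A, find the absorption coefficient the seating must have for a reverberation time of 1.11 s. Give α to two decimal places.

0.17

Required total absorption A = 0.161·2758/1.11 = 400.03 m².
Absorption from the other surfaces = 224·0.38 + 354·0.74 + 606·0.05 = 377.38 m², so the seating must supply 22.65 m² over 130 m².
α = 22.65/130 = 0.174.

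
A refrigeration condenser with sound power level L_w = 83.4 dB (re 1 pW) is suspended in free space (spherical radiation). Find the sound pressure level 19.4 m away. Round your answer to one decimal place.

The power spreads over a sphere of area 4π·r², so L_p = L_w − 10·log₁₀(4π·r²).
4π·r² = 4729 m², 10·log₁₀ of that is 36.748 dB.
L_p = 83.4 − 36.748 = 46.65 dB.

46.7 dB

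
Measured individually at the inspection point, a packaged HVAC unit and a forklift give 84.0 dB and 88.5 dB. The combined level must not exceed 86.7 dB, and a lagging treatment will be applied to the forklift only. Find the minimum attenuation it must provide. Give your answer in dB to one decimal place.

Fixed contribution from the other source: Σ 10^(L/10) = 10^(84.0/10) = 2.512e+08 (84.00 dB).
The limit corresponds to 10^(86.7/10) = 4.677e+08; subtracting the fixed part leaves 2.165e+08 for the forklift, i.e. 83.36 dB.
Required insertion loss = 88.5 − 83.36 = 5.14 dB.

5.1 dB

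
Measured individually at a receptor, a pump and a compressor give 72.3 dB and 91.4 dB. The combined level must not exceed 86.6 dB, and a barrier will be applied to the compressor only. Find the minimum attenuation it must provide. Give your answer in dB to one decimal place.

The untreated sources together contribute 10^(72.3/10) = 1.698e+07, i.e. 72.30 dB.
To meet 86.6 dB overall, the treated compressor may contribute at most 10^(86.6/10) − 1.698e+07 = 4.401e+08, i.e. 86.44 dB.
Required insertion loss = 91.4 − 86.44 = 4.96 dB.

5.0 dB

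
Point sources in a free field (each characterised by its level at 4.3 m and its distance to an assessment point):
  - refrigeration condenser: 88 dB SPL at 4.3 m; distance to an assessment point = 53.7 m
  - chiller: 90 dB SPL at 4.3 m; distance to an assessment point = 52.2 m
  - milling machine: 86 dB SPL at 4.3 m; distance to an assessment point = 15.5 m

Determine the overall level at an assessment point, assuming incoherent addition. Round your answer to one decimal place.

76.2 dB SPL

Propagate each source to the receiver with L = L_ref − 20·log₁₀(r/r_ref), then add intensities.
refrigeration condenser: 88 − 20·log₁₀(53.7/4.3) = 88 − 21.93 = 66.07 dB SPL.
chiller: 90 − 20·log₁₀(52.2/4.3) = 90 − 21.68 = 68.32 dB SPL.
milling machine: 86 − 20·log₁₀(15.5/4.3) = 86 − 11.14 = 74.86 dB SPL.
Σ 10^(L/10) = 4.147e+07 → L_total = 10·log₁₀(4.147e+07) = 76.18 dB SPL.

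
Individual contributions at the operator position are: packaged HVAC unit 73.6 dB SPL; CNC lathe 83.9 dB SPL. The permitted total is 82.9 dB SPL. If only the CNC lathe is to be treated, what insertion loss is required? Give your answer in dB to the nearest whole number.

Fixed contribution from the other source: Σ 10^(L/10) = 10^(73.6/10) = 2.291e+07 (73.60 dB SPL).
To meet 82.9 dB SPL overall, the treated CNC lathe may contribute at most 10^(82.9/10) − 2.291e+07 = 1.721e+08, i.e. 82.36 dB SPL.
Required insertion loss = 83.9 − 82.36 = 1.54 dB.

2 dB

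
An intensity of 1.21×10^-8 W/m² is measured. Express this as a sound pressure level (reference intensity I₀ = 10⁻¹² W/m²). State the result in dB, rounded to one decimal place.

40.8 dB

L = 10·log₁₀(I/I₀) = 10·log₁₀(1.21×10^-8/10⁻¹²) = 10·log₁₀(1.21×10^4).
L = 10·(0.0828 + 4) = 40.83 dB.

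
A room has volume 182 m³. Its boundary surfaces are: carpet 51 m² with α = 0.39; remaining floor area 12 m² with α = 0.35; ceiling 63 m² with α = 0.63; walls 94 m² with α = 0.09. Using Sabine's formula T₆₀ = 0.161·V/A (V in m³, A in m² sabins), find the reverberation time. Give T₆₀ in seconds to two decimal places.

0.41 s

A = Σ Sᵢαᵢ = 51·0.39 + 12·0.35 + 63·0.63 + 94·0.09 = 72.24 m².
T₆₀ = 0.161 × 182 / 72.24 = 0.406 s.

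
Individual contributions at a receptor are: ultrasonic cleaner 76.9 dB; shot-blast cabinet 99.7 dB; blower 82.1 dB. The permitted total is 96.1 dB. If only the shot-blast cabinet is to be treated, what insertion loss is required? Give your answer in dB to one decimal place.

3.8 dB

Fixed contribution from the other sources: Σ 10^(L/10) = 10^(76.9/10) + 10^(82.1/10) = 2.112e+08 (83.25 dB).
To meet 96.1 dB overall, the treated shot-blast cabinet may contribute at most 10^(96.1/10) − 2.112e+08 = 3.863e+09, i.e. 95.87 dB.
So the shot-blast cabinet must be reduced from 99.7 to 95.87 dB: IL = 3.83 dB.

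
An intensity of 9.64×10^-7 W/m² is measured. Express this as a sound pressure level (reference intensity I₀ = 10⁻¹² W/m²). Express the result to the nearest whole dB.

60 dB

I/I₀ = 9.64×10^-7/10⁻¹² = 9.64×10^5, and L = 10·log₁₀(I/I₀).
L = 10·(0.9841 + 5) = 59.84 dB.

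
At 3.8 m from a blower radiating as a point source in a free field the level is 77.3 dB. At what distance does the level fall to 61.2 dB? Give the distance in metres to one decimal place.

24.3 m

For a point source L₁ − L₂ = 20·log₁₀(r₂/r₁), so r₂ = r₁·10^((L₁−L₂)/20).
r₂ = 3.8·10^((77.3−61.2)/20) = 3.8·10^(16.1/20) = 24.25 m.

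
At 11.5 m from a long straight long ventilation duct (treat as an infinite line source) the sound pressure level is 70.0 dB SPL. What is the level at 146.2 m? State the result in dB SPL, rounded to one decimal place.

Line-source attenuation: ΔL = 10·log₁₀(r₂/r₁) = 10·log₁₀(146.2/11.5) = 11.042 dB.
L₂ = 70.0 − 10·log₁₀(146.2/11.5) = 70.0 − 11.042 = 58.96 dB SPL.

59.0 dB SPL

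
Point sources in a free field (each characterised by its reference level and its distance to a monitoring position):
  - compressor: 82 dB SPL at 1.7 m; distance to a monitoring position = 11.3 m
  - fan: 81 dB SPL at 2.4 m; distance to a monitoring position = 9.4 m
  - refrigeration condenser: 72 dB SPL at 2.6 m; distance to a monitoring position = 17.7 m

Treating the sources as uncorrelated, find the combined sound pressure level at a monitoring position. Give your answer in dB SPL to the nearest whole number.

Propagate each source to the receiver with L = L_ref − 20·log₁₀(r/r_ref), then add intensities.
compressor: 82 − 20·log₁₀(11.3/1.7) = 82 − 16.45 = 65.55 dB SPL.
fan: 81 − 20·log₁₀(9.4/2.4) = 81 − 11.86 = 69.14 dB SPL.
refrigeration condenser: 72 − 20·log₁₀(17.7/2.6) = 72 − 16.66 = 55.34 dB SPL.
Σ 10^(L/10) = 1.214e+07 → L_total = 10·log₁₀(1.214e+07) = 70.84 dB SPL.

71 dB SPL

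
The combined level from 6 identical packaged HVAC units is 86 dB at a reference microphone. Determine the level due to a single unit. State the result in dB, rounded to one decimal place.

6 equal contributions raise the level by 10·log₁₀ 6 = 7.782 dB, so each unit alone gives 86 − 7.782.

78.2 dB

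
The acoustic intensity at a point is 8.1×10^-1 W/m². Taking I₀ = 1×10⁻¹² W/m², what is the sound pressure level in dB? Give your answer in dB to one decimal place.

I/I₀ = 8.1×10^-1/10⁻¹² = 8.1×10^11, and L = 10·log₁₀(I/I₀).
L = 10·(0.9085 + 11) = 119.08 dB.

119.1 dB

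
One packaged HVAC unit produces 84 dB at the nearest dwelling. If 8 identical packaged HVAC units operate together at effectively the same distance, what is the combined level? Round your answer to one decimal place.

N identical incoherent sources raise the level by 10·log₁₀ N.
L_total = 84 + 10·log₁₀(8) = 84 + 9.031 = 93.03 dB.

93.0 dB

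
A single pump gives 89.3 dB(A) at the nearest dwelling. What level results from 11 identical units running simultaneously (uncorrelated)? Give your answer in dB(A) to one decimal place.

99.7 dB(A)

With 11 equal, uncorrelated contributions the intensity is 11× that of one unit, giving a rise of 10·log₁₀ 11.
L_total = 89.3 + 10·log₁₀(11) = 89.3 + 10.414 = 99.71 dB(A).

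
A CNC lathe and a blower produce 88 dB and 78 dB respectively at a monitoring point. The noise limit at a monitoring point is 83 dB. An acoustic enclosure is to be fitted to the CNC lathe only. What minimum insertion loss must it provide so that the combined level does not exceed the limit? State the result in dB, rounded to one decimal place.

6.7 dB

Fixed contribution from the other source: Σ 10^(L/10) = 10^(78/10) = 6.310e+07 (78.00 dB).
To meet 83 dB overall, the treated CNC lathe may contribute at most 10^(83/10) − 6.310e+07 = 1.364e+08, i.e. 81.35 dB.
Required insertion loss = 88 − 81.35 = 6.65 dB.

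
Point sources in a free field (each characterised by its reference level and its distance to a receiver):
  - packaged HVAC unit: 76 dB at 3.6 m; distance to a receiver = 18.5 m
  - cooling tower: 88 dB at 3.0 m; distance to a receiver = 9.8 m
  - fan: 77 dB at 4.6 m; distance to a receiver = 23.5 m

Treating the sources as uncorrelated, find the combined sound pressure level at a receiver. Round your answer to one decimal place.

78.0 dB

Propagate each source to the receiver with L = L_ref − 20·log₁₀(r/r_ref), then add intensities.
packaged HVAC unit: 76 − 20·log₁₀(18.5/3.6) = 76 − 14.22 = 61.78 dB.
cooling tower: 88 − 20·log₁₀(9.8/3.0) = 88 − 10.28 = 77.72 dB.
fan: 77 − 20·log₁₀(23.5/4.6) = 77 − 14.17 = 62.83 dB.
Σ 10^(L/10) = 6.256e+07 → L_total = 10·log₁₀(6.256e+07) = 77.96 dB.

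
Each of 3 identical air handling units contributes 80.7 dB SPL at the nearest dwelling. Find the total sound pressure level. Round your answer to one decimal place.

85.5 dB SPL

With 3 equal, uncorrelated contributions the intensity is 3× that of one unit, giving a rise of 10·log₁₀ 3.
L_total = 80.7 + 10·log₁₀(3) = 80.7 + 4.771 = 85.47 dB SPL.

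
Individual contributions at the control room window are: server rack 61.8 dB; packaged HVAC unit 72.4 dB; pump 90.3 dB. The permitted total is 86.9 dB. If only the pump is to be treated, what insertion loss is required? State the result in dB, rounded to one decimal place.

3.6 dB

Fixed contribution from the other sources: Σ 10^(L/10) = 10^(61.8/10) + 10^(72.4/10) = 1.889e+07 (72.76 dB).
To meet 86.9 dB overall, the treated pump may contribute at most 10^(86.9/10) − 1.889e+07 = 4.709e+08, i.e. 86.73 dB.
Required insertion loss = 90.3 − 86.73 = 3.57 dB.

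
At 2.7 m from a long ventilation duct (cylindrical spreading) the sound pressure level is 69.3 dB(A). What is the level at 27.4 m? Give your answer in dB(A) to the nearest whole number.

Cylindrical spreading from a line source gives a 10·log₁₀(r₂/r₁) drop.
L₂ = 69.3 − 10·log₁₀(27.4/2.7) = 69.3 − 10.064 = 59.24 dB(A).

59 dB(A)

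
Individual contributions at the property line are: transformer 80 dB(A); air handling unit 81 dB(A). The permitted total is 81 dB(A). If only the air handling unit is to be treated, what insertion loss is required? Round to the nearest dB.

Fixed contribution from the other source: Σ 10^(L/10) = 10^(80/10) = 1.000e+08 (80.00 dB(A)).
The limit corresponds to 10^(81/10) = 1.259e+08; subtracting the fixed part leaves 2.589e+07 for the air handling unit, i.e. 74.13 dB(A).
So the air handling unit must be reduced from 81 to 74.13 dB(A): IL = 6.87 dB.

7 dB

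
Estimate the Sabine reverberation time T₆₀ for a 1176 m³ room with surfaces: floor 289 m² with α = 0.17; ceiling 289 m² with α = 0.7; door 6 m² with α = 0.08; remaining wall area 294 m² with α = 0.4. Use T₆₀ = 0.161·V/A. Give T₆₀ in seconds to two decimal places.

0.51 s

Summing Sᵢαᵢ: 289·0.17 + 289·0.7 + 6·0.08 + 294·0.4 = 369.51 m².
T₆₀ = 0.161·V/A = 0.161·1176/369.51 = 0.512 s.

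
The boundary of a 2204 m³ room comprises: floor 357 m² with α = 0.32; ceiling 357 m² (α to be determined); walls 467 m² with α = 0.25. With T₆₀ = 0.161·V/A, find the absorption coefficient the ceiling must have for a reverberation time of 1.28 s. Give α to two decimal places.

Required total absorption A = 0.161·2204/1.28 = 277.22 m².
Absorption from the other surfaces = 357·0.32 + 467·0.25 = 230.99 m², so the ceiling must supply 46.23 m² over 357 m².
α = 46.23/357 = 0.130.

0.13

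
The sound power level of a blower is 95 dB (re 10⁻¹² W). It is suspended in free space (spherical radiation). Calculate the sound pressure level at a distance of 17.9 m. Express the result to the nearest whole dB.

The power spreads over a sphere of area 4π·r², so L_p = L_w − 10·log₁₀(4π·r²).
4π·r² = 4026 m², 10·log₁₀ of that is 36.049 dB.
L_p = 95 − 36.049 = 58.95 dB.

59 dB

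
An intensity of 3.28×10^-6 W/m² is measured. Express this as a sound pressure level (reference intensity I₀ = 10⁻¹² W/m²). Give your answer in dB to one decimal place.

65.2 dB

L = 10·log₁₀(I/I₀) = 10·log₁₀(3.28×10^-6/10⁻¹²) = 10·log₁₀(3.28×10^6).
L = 10·(0.5159 + 6) = 65.16 dB.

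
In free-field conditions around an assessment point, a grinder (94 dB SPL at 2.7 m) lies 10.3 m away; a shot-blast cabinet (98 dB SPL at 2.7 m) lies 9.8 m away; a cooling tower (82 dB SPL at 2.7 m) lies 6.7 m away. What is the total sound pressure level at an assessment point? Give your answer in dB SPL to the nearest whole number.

88 dB SPL

First find each source's level at the receiver (point-source: −20·log₁₀(r/r_ref)), then combine on an intensity basis.
grinder: 94 − 20·log₁₀(10.3/2.7) = 94 − 11.63 = 82.37 dB SPL.
shot-blast cabinet: 98 − 20·log₁₀(9.8/2.7) = 98 − 11.20 = 86.80 dB SPL.
cooling tower: 82 − 20·log₁₀(6.7/2.7) = 82 − 7.89 = 74.11 dB SPL.
Σ 10^(L/10) = 6.773e+08 → L_total = 10·log₁₀(6.773e+08) = 88.31 dB SPL.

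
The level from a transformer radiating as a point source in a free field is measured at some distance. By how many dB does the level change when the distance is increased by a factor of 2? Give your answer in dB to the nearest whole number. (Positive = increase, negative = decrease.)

-6 dB

With spherical spreading the level changes by −20·log₁₀(r₂/r₁).
ΔL = −20·log₁₀(2) = -6.02 dB.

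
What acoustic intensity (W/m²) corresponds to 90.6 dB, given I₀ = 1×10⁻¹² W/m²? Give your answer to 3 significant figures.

I = I₀·10^(L/10) = 10⁻¹² × 10^(90.6/10) = 10^(-2.940).

0.00115 W/m²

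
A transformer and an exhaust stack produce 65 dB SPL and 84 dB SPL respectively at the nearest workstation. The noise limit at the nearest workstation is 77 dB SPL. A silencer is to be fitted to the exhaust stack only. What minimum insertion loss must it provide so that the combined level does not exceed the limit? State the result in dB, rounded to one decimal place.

The untreated sources together contribute 10^(65/10) = 3.162e+06, i.e. 65.00 dB SPL.
The limit corresponds to 10^(77/10) = 5.012e+07; subtracting the fixed part leaves 4.696e+07 for the exhaust stack, i.e. 76.72 dB SPL.
So the exhaust stack must be reduced from 84 to 76.72 dB SPL: IL = 7.28 dB.

7.3 dB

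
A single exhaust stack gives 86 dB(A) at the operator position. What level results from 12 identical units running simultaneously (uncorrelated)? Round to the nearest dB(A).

N identical incoherent sources raise the level by 10·log₁₀ N.
L_total = 86 + 10·log₁₀(12) = 86 + 10.792 = 96.79 dB(A).

97 dB(A)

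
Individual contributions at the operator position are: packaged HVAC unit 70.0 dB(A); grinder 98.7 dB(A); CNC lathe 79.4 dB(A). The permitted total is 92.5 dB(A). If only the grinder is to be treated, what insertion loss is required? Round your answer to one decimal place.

The untreated sources together contribute 10^(70.0/10) + 10^(79.4/10) = 9.710e+07, i.e. 79.87 dB(A).
To meet 92.5 dB(A) overall, the treated grinder may contribute at most 10^(92.5/10) − 9.710e+07 = 1.681e+09, i.e. 92.26 dB(A).
Required insertion loss = 98.7 − 92.26 = 6.44 dB.

6.4 dB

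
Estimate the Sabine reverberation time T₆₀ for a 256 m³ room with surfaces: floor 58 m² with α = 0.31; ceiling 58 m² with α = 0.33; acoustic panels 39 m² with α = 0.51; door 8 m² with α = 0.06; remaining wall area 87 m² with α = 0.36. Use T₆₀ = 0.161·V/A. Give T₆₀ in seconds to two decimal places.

Total absorption A = 58·0.31 + 58·0.33 + 39·0.51 + 8·0.06 + 87·0.36 = 88.81 m² sabins.
T₆₀ = 0.161 × 256 / 88.81 = 0.464 s.

0.46 s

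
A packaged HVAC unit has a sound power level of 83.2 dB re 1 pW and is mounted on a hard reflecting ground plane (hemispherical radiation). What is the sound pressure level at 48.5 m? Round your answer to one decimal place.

L_p = L_w − 10·log₁₀(2π·r²) with r = 48.5 m.
2π·r² = 1.478e+04 m², 10·log₁₀ of that is 41.697 dB.
L_p = 83.2 − 41.697 = 41.50 dB.

41.5 dB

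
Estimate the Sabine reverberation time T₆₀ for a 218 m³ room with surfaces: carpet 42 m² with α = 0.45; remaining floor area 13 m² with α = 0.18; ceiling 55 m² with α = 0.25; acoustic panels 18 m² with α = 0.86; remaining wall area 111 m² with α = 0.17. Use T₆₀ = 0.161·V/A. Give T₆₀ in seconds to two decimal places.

0.51 s

A = Σ Sᵢαᵢ = 42·0.45 + 13·0.18 + 55·0.25 + 18·0.86 + 111·0.17 = 69.34 m².
T₆₀ = 0.161·V/A = 0.161·218/69.34 = 0.506 s.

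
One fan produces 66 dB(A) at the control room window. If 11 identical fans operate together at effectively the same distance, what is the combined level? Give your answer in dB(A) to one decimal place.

76.4 dB(A)

L_total = L₁ + 10·log₁₀ N for N identical incoherent sources.
L_total = 66 + 10·log₁₀(11) = 66 + 10.414 = 76.41 dB(A).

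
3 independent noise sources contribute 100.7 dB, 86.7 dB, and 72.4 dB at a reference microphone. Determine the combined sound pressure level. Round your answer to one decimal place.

For uncorrelated sources the intensities add, so convert each level to linear form, sum, and take 10·log₁₀ of the total.
Σ 10^(L/10) = 10^(100.7/10) + 10^(86.7/10) + 10^(72.4/10) = 1.223e+10.
L_total = 10·log₁₀(1.223e+10) = 100.88 dB.

100.9 dB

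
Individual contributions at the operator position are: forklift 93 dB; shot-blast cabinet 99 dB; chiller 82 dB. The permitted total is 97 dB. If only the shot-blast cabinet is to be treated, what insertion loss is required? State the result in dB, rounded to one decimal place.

4.4 dB

Everything except the shot-blast cabinet sums to 10^(93/10) + 10^(82/10) = 2.154e+09 in linear terms, 93.33 dB.
The limit corresponds to 10^(97/10) = 5.012e+09; subtracting the fixed part leaves 2.858e+09 for the shot-blast cabinet, i.e. 94.56 dB.
Required insertion loss = 99 − 94.56 = 4.44 dB.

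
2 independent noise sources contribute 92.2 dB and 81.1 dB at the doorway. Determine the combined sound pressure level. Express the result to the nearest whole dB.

Incoherent sources combine by intensity addition: L_total = 10·log₁₀(Σ 10^(L_i/10)).
Σ 10^(L/10) = 10^(92.2/10) + 10^(81.1/10) = 1.788e+09.
L_total = 10·log₁₀(1.788e+09) = 92.52 dB.

93 dB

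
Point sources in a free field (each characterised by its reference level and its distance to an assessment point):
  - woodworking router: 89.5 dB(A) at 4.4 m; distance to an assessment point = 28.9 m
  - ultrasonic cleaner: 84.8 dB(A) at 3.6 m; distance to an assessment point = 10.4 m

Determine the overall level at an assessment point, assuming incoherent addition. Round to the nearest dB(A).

Propagate each source to the receiver with L = L_ref − 20·log₁₀(r/r_ref), then add intensities.
woodworking router: 89.5 − 20·log₁₀(28.9/4.4) = 89.5 − 16.35 = 73.15 dB(A).
ultrasonic cleaner: 84.8 − 20·log₁₀(10.4/3.6) = 84.8 − 9.21 = 75.59 dB(A).
Σ 10^(L/10) = 5.684e+07 → L_total = 10·log₁₀(5.684e+07) = 77.55 dB(A).

78 dB(A)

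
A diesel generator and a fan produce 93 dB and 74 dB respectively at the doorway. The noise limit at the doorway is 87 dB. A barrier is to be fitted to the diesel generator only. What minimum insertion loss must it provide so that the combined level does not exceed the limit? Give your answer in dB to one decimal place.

Fixed contribution from the other source: Σ 10^(L/10) = 10^(74/10) = 2.512e+07 (74.00 dB).
To meet 87 dB overall, the treated diesel generator may contribute at most 10^(87/10) − 2.512e+07 = 4.761e+08, i.e. 86.78 dB.
Required insertion loss = 93 − 86.78 = 6.22 dB.

6.2 dB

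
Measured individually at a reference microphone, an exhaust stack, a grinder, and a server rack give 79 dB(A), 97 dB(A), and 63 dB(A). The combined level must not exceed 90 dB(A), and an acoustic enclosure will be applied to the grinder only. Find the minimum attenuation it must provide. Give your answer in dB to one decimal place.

7.4 dB

The untreated sources together contribute 10^(79/10) + 10^(63/10) = 8.143e+07, i.e. 79.11 dB(A).
The limit corresponds to 10^(90/10) = 1.000e+09; subtracting the fixed part leaves 9.186e+08 for the grinder, i.e. 89.63 dB(A).
Required insertion loss = 97 − 89.63 = 7.37 dB.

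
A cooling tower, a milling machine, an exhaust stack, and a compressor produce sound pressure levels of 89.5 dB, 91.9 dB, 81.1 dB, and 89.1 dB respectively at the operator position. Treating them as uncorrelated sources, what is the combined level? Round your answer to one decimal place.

95.3 dB

Incoherent sources combine by intensity addition: L_total = 10·log₁₀(Σ 10^(L_i/10)).
Σ 10^(L/10) = 10^(89.5/10) + 10^(91.9/10) + 10^(81.1/10) + 10^(89.1/10) = 3.382e+09.
L_total = 10·log₁₀(3.382e+09) = 95.29 dB.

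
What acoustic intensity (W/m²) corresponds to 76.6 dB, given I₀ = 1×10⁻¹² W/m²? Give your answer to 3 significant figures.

4.57e-05 W/m²

I/I₀ = 10^(76.6/10) = 4.571e+07, so I = 4.571e+07 × 10⁻¹² W/m².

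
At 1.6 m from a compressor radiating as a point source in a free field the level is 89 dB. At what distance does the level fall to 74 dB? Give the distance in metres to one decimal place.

Point-source spreading drops the level by 20·log₁₀(r₂/r₁); inverting, r₂/r₁ = 10^(ΔL/20).
r₂ = 1.6·10^((89−74)/20) = 1.6·10^(15.0/20) = 9.00 m.

9.0 m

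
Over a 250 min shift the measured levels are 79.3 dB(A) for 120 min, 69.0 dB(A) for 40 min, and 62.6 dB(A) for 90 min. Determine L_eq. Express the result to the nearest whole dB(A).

L_eq = 10·log₁₀[(1/T)·Σ tᵢ·10^(Lᵢ/10)] with T = 250 min.
Σ tᵢ·10^(Lᵢ/10) = 120·10^(79.3/10) + 40·10^(69.0/10) + 90·10^(62.6/10) = 1.070e+10.
L_eq = 10·log₁₀(1.070e+10/250) = 76.31 dB(A).

76 dB(A)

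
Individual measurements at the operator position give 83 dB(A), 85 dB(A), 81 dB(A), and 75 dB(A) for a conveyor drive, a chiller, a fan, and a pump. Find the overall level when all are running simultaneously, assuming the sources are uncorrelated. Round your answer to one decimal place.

88.3 dB(A)

For uncorrelated sources the intensities add, so convert each level to linear form, sum, and take 10·log₁₀ of the total.
Σ 10^(L/10) = 10^(83/10) + 10^(85/10) + 10^(81/10) + 10^(75/10) = 6.733e+08.
L_total = 10·log₁₀(6.733e+08) = 88.28 dB(A).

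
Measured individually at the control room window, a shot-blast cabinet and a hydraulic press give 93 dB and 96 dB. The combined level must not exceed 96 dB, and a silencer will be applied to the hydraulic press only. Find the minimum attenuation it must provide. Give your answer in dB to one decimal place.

3.0 dB

The untreated sources together contribute 10^(93/10) = 1.995e+09, i.e. 93.00 dB.
The limit corresponds to 10^(96/10) = 3.981e+09; subtracting the fixed part leaves 1.986e+09 for the hydraulic press, i.e. 92.98 dB.
So the hydraulic press must be reduced from 96 to 92.98 dB: IL = 3.02 dB.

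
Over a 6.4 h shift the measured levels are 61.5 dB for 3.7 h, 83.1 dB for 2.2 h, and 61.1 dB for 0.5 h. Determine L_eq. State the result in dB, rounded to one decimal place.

L_eq = 10·log₁₀[(1/T)·Σ tᵢ·10^(Lᵢ/10)] with T = 6.4 h.
Σ tᵢ·10^(Lᵢ/10) = 3.7·10^(61.5/10) + 2.2·10^(83.1/10) + 0.5·10^(61.1/10) = 4.551e+08.
L_eq = 10·log₁₀(4.551e+08/6.4) = 78.52 dB.

78.5 dB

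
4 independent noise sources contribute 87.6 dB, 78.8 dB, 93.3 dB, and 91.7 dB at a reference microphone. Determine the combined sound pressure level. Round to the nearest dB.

96 dB

Incoherent sources combine by intensity addition: L_total = 10·log₁₀(Σ 10^(L_i/10)).
Σ 10^(L/10) = 10^(87.6/10) + 10^(78.8/10) + 10^(93.3/10) + 10^(91.7/10) = 4.268e+09.
L_total = 10·log₁₀(4.268e+09) = 96.30 dB.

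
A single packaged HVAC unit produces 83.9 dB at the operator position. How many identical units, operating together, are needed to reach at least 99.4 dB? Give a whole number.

36

N identical sources give L₁ + 10·log₁₀ N, so require 10·log₁₀ N ≥ 99.4 − 83.9 = 15.5 dB.
N ≥ 10^(15.5/10) = 35.481, so N = 36.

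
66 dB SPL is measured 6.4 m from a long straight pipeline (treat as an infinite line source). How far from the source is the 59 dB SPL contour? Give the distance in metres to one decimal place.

For a line source L₁ − L₂ = 10·log₁₀(r₂/r₁), so r₂ = r₁·10^((L₁−L₂)/10).
r₂ = 6.4·10^((66−59)/10) = 6.4·10^(7.0/10) = 32.08 m.

32.1 m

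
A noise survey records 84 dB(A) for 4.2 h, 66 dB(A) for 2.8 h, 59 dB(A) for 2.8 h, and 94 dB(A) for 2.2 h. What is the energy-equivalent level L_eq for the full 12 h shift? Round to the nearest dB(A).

87 dB(A)

L_eq = 10·log₁₀[(1/T)·Σ tᵢ·10^(Lᵢ/10)] with T = 12 h.
Σ tᵢ·10^(Lᵢ/10) = 4.2·10^(84/10) + 2.8·10^(66/10) + 2.8·10^(59/10) + 2.2·10^(94/10) = 6.595e+09.
L_eq = 10·log₁₀(6.595e+09/12) = 87.40 dB(A).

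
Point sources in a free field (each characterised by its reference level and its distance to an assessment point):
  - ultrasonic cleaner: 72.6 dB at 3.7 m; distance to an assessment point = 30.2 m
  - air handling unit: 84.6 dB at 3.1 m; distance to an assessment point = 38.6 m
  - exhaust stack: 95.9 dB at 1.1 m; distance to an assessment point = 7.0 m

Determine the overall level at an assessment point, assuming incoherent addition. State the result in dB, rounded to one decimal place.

79.9 dB

First find each source's level at the receiver (point-source: −20·log₁₀(r/r_ref)), then combine on an intensity basis.
ultrasonic cleaner: 72.6 − 20·log₁₀(30.2/3.7) = 72.6 − 18.24 = 54.36 dB.
air handling unit: 84.6 − 20·log₁₀(38.6/3.1) = 84.6 − 21.90 = 62.70 dB.
exhaust stack: 95.9 − 20·log₁₀(7.0/1.1) = 95.9 − 16.07 = 79.83 dB.
Σ 10^(L/10) = 9.820e+07 → L_total = 10·log₁₀(9.820e+07) = 79.92 dB.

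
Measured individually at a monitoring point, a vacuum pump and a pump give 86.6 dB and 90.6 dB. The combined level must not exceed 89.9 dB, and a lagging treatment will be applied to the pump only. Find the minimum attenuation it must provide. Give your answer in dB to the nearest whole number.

Fixed contribution from the other source: Σ 10^(L/10) = 10^(86.6/10) = 4.571e+08 (86.60 dB).
To meet 89.9 dB overall, the treated pump may contribute at most 10^(89.9/10) − 4.571e+08 = 5.201e+08, i.e. 87.16 dB.
Required insertion loss = 90.6 − 87.16 = 3.44 dB.

3 dB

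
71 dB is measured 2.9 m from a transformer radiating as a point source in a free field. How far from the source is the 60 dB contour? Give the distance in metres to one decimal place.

10.3 m

The 11.0 dB drop corresponds to a distance ratio of 10^(11.0/20) for a point source.
r₂ = 2.9·10^((71−60)/20) = 2.9·10^(11.0/20) = 10.29 m.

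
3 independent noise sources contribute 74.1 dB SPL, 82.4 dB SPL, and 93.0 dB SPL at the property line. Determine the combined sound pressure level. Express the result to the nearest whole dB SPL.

Incoherent sources combine by intensity addition: L_total = 10·log₁₀(Σ 10^(L_i/10)).
Σ 10^(L/10) = 10^(74.1/10) + 10^(82.4/10) + 10^(93.0/10) = 2.195e+09.
L_total = 10·log₁₀(2.195e+09) = 93.41 dB SPL.

93 dB SPL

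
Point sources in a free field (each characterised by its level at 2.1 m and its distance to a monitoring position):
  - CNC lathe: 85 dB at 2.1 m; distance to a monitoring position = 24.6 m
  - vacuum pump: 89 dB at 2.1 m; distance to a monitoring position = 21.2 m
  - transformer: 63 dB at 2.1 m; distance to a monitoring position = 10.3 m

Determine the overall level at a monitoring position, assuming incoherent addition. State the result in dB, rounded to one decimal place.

First find each source's level at the receiver (point-source: −20·log₁₀(r/r_ref)), then combine on an intensity basis.
CNC lathe: 85 − 20·log₁₀(24.6/2.1) = 85 − 21.37 = 63.63 dB.
vacuum pump: 89 − 20·log₁₀(21.2/2.1) = 89 − 20.08 = 68.92 dB.
transformer: 63 − 20·log₁₀(10.3/2.1) = 63 − 13.81 = 49.19 dB.
Σ 10^(L/10) = 1.018e+07 → L_total = 10·log₁₀(1.018e+07) = 70.08 dB.

70.1 dB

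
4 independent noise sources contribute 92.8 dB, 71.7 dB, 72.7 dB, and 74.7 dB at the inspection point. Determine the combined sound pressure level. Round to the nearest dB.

For uncorrelated sources the intensities add, so convert each level to linear form, sum, and take 10·log₁₀ of the total.
Σ 10^(L/10) = 10^(92.8/10) + 10^(71.7/10) + 10^(72.7/10) + 10^(74.7/10) = 1.968e+09.
L_total = 10·log₁₀(1.968e+09) = 92.94 dB.

93 dB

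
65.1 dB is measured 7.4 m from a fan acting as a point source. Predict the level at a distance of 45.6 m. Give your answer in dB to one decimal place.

49.3 dB

For a point source, L₂ = L₁ − 20·log₁₀(r₂/r₁).
L₂ = 65.1 − 20·log₁₀(45.6/7.4) = 65.1 − 15.795 = 49.31 dB.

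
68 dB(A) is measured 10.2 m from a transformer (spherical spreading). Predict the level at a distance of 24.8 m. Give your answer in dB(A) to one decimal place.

Spherical spreading from a point source gives a 20·log₁₀(r₂/r₁) drop.
L₂ = 68 − 20·log₁₀(24.8/10.2) = 68 − 7.717 = 60.28 dB(A).

60.3 dB(A)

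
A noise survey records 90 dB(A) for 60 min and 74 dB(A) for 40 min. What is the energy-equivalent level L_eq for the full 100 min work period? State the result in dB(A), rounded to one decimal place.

L_eq = 10·log₁₀[(1/T)·Σ tᵢ·10^(Lᵢ/10)] with T = 100 min.
Σ tᵢ·10^(Lᵢ/10) = 60·10^(90/10) + 40·10^(74/10) = 6.100e+10.
L_eq = 10·log₁₀(6.100e+10/100) = 87.85 dB(A).

87.9 dB(A)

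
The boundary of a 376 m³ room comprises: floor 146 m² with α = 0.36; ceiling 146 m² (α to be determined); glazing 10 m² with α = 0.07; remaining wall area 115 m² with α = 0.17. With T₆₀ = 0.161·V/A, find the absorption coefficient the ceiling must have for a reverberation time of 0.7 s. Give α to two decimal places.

A = 0.161·V/T₆₀ = 0.161·376/0.7 = 86.48 m² sabins.
Absorption from the other surfaces = 146·0.36 + 10·0.07 + 115·0.17 = 72.81 m², so the ceiling must supply 13.67 m² over 146 m².
α = 13.67/146 = 0.094.

0.09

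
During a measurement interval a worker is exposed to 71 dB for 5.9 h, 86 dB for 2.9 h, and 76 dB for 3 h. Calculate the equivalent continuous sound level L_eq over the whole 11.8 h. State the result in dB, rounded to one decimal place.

80.6 dB

The energy average is taken in the linear domain: L_eq = 10·log₁₀[(Σ tᵢ·10^(Lᵢ/10))/T], T = 11.8 h.
Σ tᵢ·10^(Lᵢ/10) = 5.9·10^(71/10) + 2.9·10^(86/10) + 3·10^(76/10) = 1.348e+09.
L_eq = 10·log₁₀(1.348e+09/11.8) = 80.58 dB.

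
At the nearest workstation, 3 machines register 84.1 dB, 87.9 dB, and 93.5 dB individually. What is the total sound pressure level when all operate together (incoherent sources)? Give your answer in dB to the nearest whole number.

Incoherent sources combine by intensity addition: L_total = 10·log₁₀(Σ 10^(L_i/10)).
Σ 10^(L/10) = 10^(84.1/10) + 10^(87.9/10) + 10^(93.5/10) = 3.112e+09.
L_total = 10·log₁₀(3.112e+09) = 94.93 dB.

95 dB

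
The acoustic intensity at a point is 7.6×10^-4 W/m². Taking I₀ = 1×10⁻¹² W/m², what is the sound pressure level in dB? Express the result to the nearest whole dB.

89 dB

L = 10·log₁₀(I/I₀) = 10·log₁₀(7.6×10^-4/10⁻¹²) = 10·log₁₀(7.6×10^8).
L = 10·(0.8808 + 8) = 88.81 dB.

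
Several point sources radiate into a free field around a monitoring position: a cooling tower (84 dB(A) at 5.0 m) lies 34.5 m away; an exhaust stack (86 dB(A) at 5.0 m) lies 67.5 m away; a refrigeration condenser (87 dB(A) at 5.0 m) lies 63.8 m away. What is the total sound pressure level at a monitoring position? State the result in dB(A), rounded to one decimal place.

70.2 dB(A)

First find each source's level at the receiver (point-source: −20·log₁₀(r/r_ref)), then combine on an intensity basis.
cooling tower: 84 − 20·log₁₀(34.5/5.0) = 84 − 16.78 = 67.22 dB(A).
exhaust stack: 86 − 20·log₁₀(67.5/5.0) = 86 − 22.61 = 63.39 dB(A).
refrigeration condenser: 87 − 20·log₁₀(63.8/5.0) = 87 − 22.12 = 64.88 dB(A).
Σ 10^(L/10) = 1.054e+07 → L_total = 10·log₁₀(1.054e+07) = 70.23 dB(A).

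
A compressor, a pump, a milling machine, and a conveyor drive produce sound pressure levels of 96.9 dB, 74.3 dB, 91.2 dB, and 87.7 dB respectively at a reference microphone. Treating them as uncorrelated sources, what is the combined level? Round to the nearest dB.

98 dB

Incoherent sources combine by intensity addition: L_total = 10·log₁₀(Σ 10^(L_i/10)).
Σ 10^(L/10) = 10^(96.9/10) + 10^(74.3/10) + 10^(91.2/10) + 10^(87.7/10) = 6.832e+09.
L_total = 10·log₁₀(6.832e+09) = 98.35 dB.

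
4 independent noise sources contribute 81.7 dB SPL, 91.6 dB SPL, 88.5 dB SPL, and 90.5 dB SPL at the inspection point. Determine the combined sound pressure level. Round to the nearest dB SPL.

Incoherent sources combine by intensity addition: L_total = 10·log₁₀(Σ 10^(L_i/10)).
Σ 10^(L/10) = 10^(81.7/10) + 10^(91.6/10) + 10^(88.5/10) + 10^(90.5/10) = 3.423e+09.
L_total = 10·log₁₀(3.423e+09) = 95.34 dB SPL.

95 dB SPL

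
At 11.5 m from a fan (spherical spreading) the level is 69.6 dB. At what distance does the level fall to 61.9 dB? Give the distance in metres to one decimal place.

27.9 m

The 7.7 dB drop corresponds to a distance ratio of 10^(7.7/20) for a point source.
r₂ = 11.5·10^((69.6−61.9)/20) = 11.5·10^(7.7/20) = 27.91 m.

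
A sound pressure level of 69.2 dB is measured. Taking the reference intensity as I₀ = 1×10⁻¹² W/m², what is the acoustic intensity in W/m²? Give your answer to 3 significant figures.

8.32e-06 W/m²

I/I₀ = 10^(69.2/10) = 8.318e+06, so I = 8.318e+06 × 10⁻¹² W/m².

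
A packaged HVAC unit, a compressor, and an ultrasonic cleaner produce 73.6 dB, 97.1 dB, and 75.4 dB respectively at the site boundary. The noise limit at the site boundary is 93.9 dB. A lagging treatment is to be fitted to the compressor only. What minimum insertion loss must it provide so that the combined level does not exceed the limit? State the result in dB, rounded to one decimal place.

Everything except the compressor sums to 10^(73.6/10) + 10^(75.4/10) = 5.758e+07 in linear terms, 77.60 dB.
The limit corresponds to 10^(93.9/10) = 2.455e+09; subtracting the fixed part leaves 2.397e+09 for the compressor, i.e. 93.80 dB.
So the compressor must be reduced from 97.1 to 93.80 dB: IL = 3.30 dB.

3.3 dB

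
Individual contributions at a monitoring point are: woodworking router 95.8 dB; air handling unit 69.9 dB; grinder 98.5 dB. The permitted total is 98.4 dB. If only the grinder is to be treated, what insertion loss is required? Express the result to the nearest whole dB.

4 dB

Everything except the grinder sums to 10^(95.8/10) + 10^(69.9/10) = 3.812e+09 in linear terms, 95.81 dB.
The limit corresponds to 10^(98.4/10) = 6.918e+09; subtracting the fixed part leaves 3.107e+09 for the grinder, i.e. 94.92 dB.
So the grinder must be reduced from 98.5 to 94.92 dB: IL = 3.58 dB.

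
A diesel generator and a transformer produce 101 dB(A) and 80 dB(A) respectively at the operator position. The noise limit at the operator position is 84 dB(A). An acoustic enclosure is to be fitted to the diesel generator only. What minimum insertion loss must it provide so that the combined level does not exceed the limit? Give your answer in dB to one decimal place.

19.2 dB

Everything except the diesel generator sums to 10^(80/10) = 1.000e+08 in linear terms, 80.00 dB(A).
The limit corresponds to 10^(84/10) = 2.512e+08; subtracting the fixed part leaves 1.512e+08 for the diesel generator, i.e. 81.80 dB(A).
Required insertion loss = 101 − 81.80 = 19.20 dB.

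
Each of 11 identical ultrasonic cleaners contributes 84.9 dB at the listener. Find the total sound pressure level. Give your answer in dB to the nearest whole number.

95 dB

N identical incoherent sources raise the level by 10·log₁₀ N.
L_total = 84.9 + 10·log₁₀(11) = 84.9 + 10.414 = 95.31 dB.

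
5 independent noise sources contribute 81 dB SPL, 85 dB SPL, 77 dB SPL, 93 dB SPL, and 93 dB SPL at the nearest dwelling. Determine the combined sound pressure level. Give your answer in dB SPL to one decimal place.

Incoherent sources combine by intensity addition: L_total = 10·log₁₀(Σ 10^(L_i/10)).
Σ 10^(L/10) = 10^(81/10) + 10^(85/10) + 10^(77/10) + 10^(93/10) + 10^(93/10) = 4.483e+09.
L_total = 10·log₁₀(4.483e+09) = 96.52 dB SPL.

96.5 dB SPL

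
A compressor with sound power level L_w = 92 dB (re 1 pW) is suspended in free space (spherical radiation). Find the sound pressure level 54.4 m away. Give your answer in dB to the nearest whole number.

The power spreads over a sphere of area 4π·r², so L_p = L_w − 10·log₁₀(4π·r²).
4π·r² = 3.719e+04 m², 10·log₁₀ of that is 45.704 dB.
L_p = 92 − 45.704 = 46.30 dB.

46 dB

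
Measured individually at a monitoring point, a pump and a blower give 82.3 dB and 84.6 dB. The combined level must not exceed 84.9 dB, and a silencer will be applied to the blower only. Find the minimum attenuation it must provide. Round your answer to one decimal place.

3.2 dB

Everything except the blower sums to 10^(82.3/10) = 1.698e+08 in linear terms, 82.30 dB.
The limit corresponds to 10^(84.9/10) = 3.090e+08; subtracting the fixed part leaves 1.392e+08 for the blower, i.e. 81.44 dB.
Required insertion loss = 84.6 − 81.44 = 3.16 dB.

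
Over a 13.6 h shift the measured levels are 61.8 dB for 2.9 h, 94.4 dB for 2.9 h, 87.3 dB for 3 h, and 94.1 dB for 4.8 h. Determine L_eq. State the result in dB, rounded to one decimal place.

92.1 dB

L_eq = 10·log₁₀[(1/T)·Σ tᵢ·10^(Lᵢ/10)] with T = 13.6 h.
Σ tᵢ·10^(Lᵢ/10) = 2.9·10^(61.8/10) + 2.9·10^(94.4/10) + 3·10^(87.3/10) + 4.8·10^(94.1/10) = 2.194e+10.
L_eq = 10·log₁₀(2.194e+10/13.6) = 92.08 dB.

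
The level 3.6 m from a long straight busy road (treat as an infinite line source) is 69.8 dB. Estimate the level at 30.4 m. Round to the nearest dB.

61 dB

Cylindrical spreading from a line source gives a 10·log₁₀(r₂/r₁) drop.
L₂ = 69.8 − 10·log₁₀(30.4/3.6) = 69.8 − 9.266 = 60.53 dB.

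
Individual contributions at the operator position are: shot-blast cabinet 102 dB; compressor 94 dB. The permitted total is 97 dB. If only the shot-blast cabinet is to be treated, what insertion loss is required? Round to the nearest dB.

Everything except the shot-blast cabinet sums to 10^(94/10) = 2.512e+09 in linear terms, 94.00 dB.
To meet 97 dB overall, the treated shot-blast cabinet may contribute at most 10^(97/10) − 2.512e+09 = 2.500e+09, i.e. 93.98 dB.
So the shot-blast cabinet must be reduced from 102 to 93.98 dB: IL = 8.02 dB.

8 dB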